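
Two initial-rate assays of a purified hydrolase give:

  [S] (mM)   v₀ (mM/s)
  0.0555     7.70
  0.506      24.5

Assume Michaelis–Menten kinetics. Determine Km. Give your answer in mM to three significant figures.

0.186 mM

In reciprocal form, 1/v = (Km/Vmax)·(1/[S]) + 1/Vmax. The two points give (1/[S], 1/v) = (18.02, 0.1299) and (1.976, 0.04082).
Slope = (0.1299 − 0.04082)/(18.02 − 1.976) = 0.005551; intercept = 0.1299 − 0.005551×18.02 = 0.02985.
Vmax = 1/intercept = 33.5 mM/s; Km = slope × Vmax = 0.005551 × 33.5 = 0.186 mM.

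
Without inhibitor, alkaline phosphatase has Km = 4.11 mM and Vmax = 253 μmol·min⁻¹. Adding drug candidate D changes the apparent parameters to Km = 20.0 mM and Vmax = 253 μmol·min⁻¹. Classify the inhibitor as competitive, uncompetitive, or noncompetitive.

competitive

Km increases (4.11 → 20.0 mM) while Vmax is unchanged — the hallmark of competitive inhibition.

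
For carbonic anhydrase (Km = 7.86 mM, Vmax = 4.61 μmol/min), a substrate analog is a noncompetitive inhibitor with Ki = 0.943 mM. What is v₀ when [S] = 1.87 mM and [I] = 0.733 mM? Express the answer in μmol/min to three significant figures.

α = 1 + [I]/Ki = 1 + 0.733/0.943 = 1.777.
For a noncompetitive inhibitor, Vmax is reduced to Vmax/α while Km is unchanged: Km,app = 7.86 mM, Vmax,app = 2.59 μmol/min.
v = Vmax,app·[S]/(Km,app + [S]) = 2.59 × 1.87/(7.86 + 1.87) = 0.499 μmol/min.

0.499 μmol/min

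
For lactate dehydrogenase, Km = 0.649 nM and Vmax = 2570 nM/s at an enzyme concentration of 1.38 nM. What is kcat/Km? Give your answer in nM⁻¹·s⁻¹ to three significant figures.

2870 nM⁻¹·s⁻¹

kcat = Vmax/[E]total = 2570/1.38 = 1860 s⁻¹.
kcat/Km = 1860/0.649 = 2870 nM⁻¹·s⁻¹.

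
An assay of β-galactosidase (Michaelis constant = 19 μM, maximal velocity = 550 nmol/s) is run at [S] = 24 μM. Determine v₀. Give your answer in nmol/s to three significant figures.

307 nmol/s

v = Vmax·[S]/(Km + [S]) = 550 × 24 / (19 + 24)
  = 13200 / 43.00 = 307 nmol/s.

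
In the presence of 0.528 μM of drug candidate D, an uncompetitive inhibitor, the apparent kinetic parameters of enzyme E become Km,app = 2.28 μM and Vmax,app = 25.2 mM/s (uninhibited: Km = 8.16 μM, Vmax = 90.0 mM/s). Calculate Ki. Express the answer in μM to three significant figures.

Uncompetitive: Vmax,app = Vmax/α (and Km,app = Km/α) with α = 1 + [I]/Ki.
α = Vmax/Vmax,app = 90.0/25.2 = 3.571.
Ki = [I]/(α − 1) = 0.528/2.571 = 0.205 μM.

0.205 μM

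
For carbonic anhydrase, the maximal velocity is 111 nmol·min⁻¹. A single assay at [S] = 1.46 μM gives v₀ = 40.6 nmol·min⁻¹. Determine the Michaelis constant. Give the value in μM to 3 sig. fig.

v/Vmax = 40.6/111 = 0.3658 = [S]/(Km+[S]).
So Km + [S] = [S]/0.3658 = 3.992 μM, giving Km = 3.992 − 1.46 = 2.53 μM.

2.53 μM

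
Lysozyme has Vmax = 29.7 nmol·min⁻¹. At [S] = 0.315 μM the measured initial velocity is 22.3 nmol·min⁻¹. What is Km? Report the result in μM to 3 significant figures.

v/Vmax = 22.3/29.7 = 0.7508 = [S]/(Km+[S]).
So Km + [S] = [S]/0.7508 = 0.4195 μM, giving Km = 0.4195 − 0.315 = 0.105 μM.

0.105 μM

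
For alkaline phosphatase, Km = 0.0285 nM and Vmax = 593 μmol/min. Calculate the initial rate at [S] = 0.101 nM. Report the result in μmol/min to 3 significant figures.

462 μmol/min

[S]/(Km+[S]) = 0.101/0.1295 = 0.7799, the fractional saturation.
v = 0.7799 × Vmax = 0.7799 × 593 = 462 μmol/min.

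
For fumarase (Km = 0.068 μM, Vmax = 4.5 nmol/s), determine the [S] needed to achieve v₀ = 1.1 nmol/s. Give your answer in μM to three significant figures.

Rearranging v = Vmax[S]/(Km+[S]) gives [S] = Km·v/(Vmax − v).
[S] = 0.068 × 1.1 / (4.5 − 1.1) = 0.07480/3.400 = 0.0220 μM.

0.0220 μM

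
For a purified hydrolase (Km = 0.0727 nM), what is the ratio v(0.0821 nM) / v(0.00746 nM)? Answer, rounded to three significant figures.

5.70

The fractional saturations are [S]/(Km+[S]) = 0.00746/0.08016 = 0.09306 and 0.0821/0.1548 = 0.5304.
v₂/v₁ is just their ratio: 0.5304/0.09306 = 5.70.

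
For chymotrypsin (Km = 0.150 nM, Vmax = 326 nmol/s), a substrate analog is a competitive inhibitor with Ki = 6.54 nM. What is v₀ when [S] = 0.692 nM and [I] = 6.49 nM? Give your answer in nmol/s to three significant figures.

With α = 1 + [I]/Ki = 1 + 6.49/6.54 = 1.992, the competitive rate law is v = Vmax[S] / (αKm + [S]).
v = 326×0.692 / (1.992×0.150 + 0.692) = 225.6/0.9909 = 228 nmol/s.

228 nmol/s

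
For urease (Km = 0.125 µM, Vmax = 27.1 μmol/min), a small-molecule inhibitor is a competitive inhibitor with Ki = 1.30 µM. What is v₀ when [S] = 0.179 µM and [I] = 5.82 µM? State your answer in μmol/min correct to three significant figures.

With α = 1 + [I]/Ki = 1 + 5.82/1.30 = 5.477, the competitive rate law is v = Vmax[S] / (αKm + [S]).
v = 27.1×0.179 / (5.477×0.125 + 0.179) = 4.851/0.8636 = 5.62 μmol/min.

5.62 μmol/min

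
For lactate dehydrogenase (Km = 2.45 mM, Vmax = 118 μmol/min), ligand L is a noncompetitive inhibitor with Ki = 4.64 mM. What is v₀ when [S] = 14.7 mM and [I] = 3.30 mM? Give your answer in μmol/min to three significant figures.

59.1 μmol/min

α = 1 + [I]/Ki = 1 + 3.30/4.64 = 1.711.
For a noncompetitive inhibitor, Vmax is reduced to Vmax/α while Km is unchanged: Km,app = 2.45 mM, Vmax,app = 69.0 μmol/min.
v = Vmax,app·[S]/(Km,app + [S]) = 69.0 × 14.7/(2.45 + 14.7) = 59.1 μmol/min.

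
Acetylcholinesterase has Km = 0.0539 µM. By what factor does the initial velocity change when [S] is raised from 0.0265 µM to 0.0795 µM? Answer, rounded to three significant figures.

Since Vmax cancels, v₂/v₁ = [S]₂(Km+[S]₁) / [S]₁(Km+[S]₂).
= 0.0795×(0.0539+0.0265) / (0.0265×(0.0539+0.0795)) = 0.006392/0.003535 = 1.81.

1.81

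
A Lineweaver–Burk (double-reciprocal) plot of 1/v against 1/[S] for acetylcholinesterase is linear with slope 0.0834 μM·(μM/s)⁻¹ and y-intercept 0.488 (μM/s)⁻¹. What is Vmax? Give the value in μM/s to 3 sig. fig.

2.05 μM/s

The y-intercept of a Lineweaver–Burk plot equals 1/Vmax, so Vmax = 1/0.488 = 2.05 μM/s.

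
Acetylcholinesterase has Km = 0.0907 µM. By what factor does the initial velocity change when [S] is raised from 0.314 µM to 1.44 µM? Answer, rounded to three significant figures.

The fractional saturations are [S]/(Km+[S]) = 0.314/0.4047 = 0.7759 and 1.44/1.531 = 0.9407.
v₂/v₁ is just their ratio: 0.9407/0.7759 = 1.21.

1.21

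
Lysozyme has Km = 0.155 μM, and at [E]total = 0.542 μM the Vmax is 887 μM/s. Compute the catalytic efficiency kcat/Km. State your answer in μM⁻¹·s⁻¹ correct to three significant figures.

kcat = Vmax/[E]total = 887/0.542 = 1640 s⁻¹.
kcat/Km = 1640/0.155 = 10600 μM⁻¹·s⁻¹.

10600 μM⁻¹·s⁻¹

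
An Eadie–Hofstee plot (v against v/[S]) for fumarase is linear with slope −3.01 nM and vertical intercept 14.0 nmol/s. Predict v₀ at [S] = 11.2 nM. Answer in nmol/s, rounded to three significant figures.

In the Eadie–Hofstee form v = Vmax − Km·(v/[S]), the slope is −Km and the intercept is Vmax, so Km = 3.01 nM and Vmax = 14.0 nmol/s.
v = 14.0 × 11.2/(3.01 + 11.2) = 11.0 nmol/s.

11.0 nmol/s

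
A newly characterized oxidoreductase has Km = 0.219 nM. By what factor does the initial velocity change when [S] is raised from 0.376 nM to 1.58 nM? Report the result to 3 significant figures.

Since Vmax cancels, v₂/v₁ = [S]₂(Km+[S]₁) / [S]₁(Km+[S]₂).
= 1.58×(0.219+0.376) / (0.376×(0.219+1.58)) = 0.9401/0.6764 = 1.39.

1.39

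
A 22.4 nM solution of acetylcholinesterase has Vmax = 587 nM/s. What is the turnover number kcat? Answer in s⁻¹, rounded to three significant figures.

kcat = Vmax/[E]total = 587 nM/s / 22.4 nM = 26.2 s⁻¹.

26.2 s⁻¹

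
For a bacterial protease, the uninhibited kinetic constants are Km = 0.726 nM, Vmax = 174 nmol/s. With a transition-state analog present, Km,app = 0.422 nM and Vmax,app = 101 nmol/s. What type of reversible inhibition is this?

uncompetitive

Both Km and Vmax decrease by the same factor (~1.72-fold) — characteristic of uncompetitive inhibition.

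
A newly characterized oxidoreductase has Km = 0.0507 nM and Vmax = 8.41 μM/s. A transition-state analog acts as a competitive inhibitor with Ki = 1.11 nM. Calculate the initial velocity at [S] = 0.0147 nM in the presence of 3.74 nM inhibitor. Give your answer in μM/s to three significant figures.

α = 1 + [I]/Ki = 1 + 3.74/1.11 = 4.369.
For a competitive inhibitor, Vmax is unchanged and the apparent Km becomes α·Km: Km,app = 0.222 nM, Vmax,app = 8.41 μM/s.
v = Vmax,app·[S]/(Km,app + [S]) = 8.41 × 0.0147/(0.222 + 0.0147) = 0.523 μM/s.

0.523 μM/s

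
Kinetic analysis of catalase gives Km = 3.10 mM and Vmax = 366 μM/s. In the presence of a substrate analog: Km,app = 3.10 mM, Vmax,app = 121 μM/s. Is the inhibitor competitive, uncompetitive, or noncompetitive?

Vmax decreases (366 → 121 μM/s) while Km is unchanged — pure noncompetitive inhibition.

noncompetitive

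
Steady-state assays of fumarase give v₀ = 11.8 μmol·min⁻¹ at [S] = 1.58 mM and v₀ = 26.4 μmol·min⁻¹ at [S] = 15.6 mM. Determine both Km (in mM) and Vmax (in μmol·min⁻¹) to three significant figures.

In reciprocal form, 1/v = (Km/Vmax)·(1/[S]) + 1/Vmax. The two points give (1/[S], 1/v) = (0.6329, 0.08475) and (0.06410, 0.03788).
Slope = (0.08475 − 0.03788)/(0.6329 − 0.06410) = 0.08239; intercept = 0.08475 − 0.08239×0.6329 = 0.03260.
Vmax = 1/intercept = 30.7 μmol·min⁻¹; Km = slope × Vmax = 0.08239 × 30.7 = 2.53 mM.

Km = 2.53 mM; Vmax = 30.7 μmol·min⁻¹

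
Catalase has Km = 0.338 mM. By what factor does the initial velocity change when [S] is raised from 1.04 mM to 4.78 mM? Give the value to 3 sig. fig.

The fractional saturations are [S]/(Km+[S]) = 1.04/1.378 = 0.7547 and 4.78/5.118 = 0.9340.
v₂/v₁ is just their ratio: 0.9340/0.7547 = 1.24.

1.24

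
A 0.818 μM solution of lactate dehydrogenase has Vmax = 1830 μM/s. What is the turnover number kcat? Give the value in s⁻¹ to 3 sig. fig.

2240 s⁻¹

kcat = Vmax/[E]total = 1830 μM/s / 0.818 μM = 2240 s⁻¹.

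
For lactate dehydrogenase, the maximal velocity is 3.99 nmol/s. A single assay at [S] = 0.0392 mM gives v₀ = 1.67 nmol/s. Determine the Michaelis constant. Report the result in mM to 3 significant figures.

0.0545 mM

v/Vmax = 1.67/3.99 = 0.4185 = [S]/(Km+[S]).
So Km + [S] = [S]/0.4185 = 0.09366 mM, giving Km = 0.09366 − 0.0392 = 0.0545 mM.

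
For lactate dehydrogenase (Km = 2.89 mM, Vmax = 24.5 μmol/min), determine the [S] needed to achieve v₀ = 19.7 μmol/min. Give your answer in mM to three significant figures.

Rearranging v = Vmax[S]/(Km+[S]) gives [S] = Km·v/(Vmax − v).
[S] = 2.89 × 19.7 / (24.5 − 19.7) = 56.93/4.800 = 11.9 mM.

11.9 mM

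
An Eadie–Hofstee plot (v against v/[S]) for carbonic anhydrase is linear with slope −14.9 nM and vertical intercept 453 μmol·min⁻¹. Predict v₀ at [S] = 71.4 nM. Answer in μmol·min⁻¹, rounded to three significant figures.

In the Eadie–Hofstee form v = Vmax − Km·(v/[S]), the slope is −Km and the intercept is Vmax, so Km = 14.9 nM and Vmax = 453 μmol·min⁻¹.
v = 453 × 71.4/(14.9 + 71.4) = 375 μmol·min⁻¹.

375 μmol·min⁻¹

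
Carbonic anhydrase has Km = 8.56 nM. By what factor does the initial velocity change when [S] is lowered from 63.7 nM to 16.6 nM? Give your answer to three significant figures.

The fractional saturations are [S]/(Km+[S]) = 63.7/72.26 = 0.8815 and 16.6/25.16 = 0.6598.
v₂/v₁ is just their ratio: 0.6598/0.8815 = 0.748.

0.748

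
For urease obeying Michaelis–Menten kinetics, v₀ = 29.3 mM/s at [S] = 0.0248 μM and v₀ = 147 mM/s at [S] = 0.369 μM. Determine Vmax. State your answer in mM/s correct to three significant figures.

207 mM/s

In reciprocal form, 1/v = (Km/Vmax)·(1/[S]) + 1/Vmax. The two points give (1/[S], 1/v) = (40.32, 0.03413) and (2.710, 0.006803).
Slope = (0.03413 − 0.006803)/(40.32 − 2.710) = 0.0007265; intercept = 0.03413 − 0.0007265×40.32 = 0.004834.
Vmax = 1/intercept = 207 mM/s; Km = slope × Vmax = 0.0007265 × 207 = 0.150 μM.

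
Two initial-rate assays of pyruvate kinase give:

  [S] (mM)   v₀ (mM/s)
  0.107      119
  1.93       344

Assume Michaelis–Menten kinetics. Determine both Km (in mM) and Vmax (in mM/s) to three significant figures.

Km = 0.241 mM; Vmax = 387 mM/s

In reciprocal form, 1/v = (Km/Vmax)·(1/[S]) + 1/Vmax. The two points give (1/[S], 1/v) = (9.346, 0.008403) and (0.5181, 0.002907).
Slope = (0.008403 − 0.002907)/(9.346 − 0.5181) = 0.0006226; intercept = 0.008403 − 0.0006226×9.346 = 0.002584.
Vmax = 1/intercept = 387 mM/s; Km = slope × Vmax = 0.0006226 × 387 = 0.241 mM.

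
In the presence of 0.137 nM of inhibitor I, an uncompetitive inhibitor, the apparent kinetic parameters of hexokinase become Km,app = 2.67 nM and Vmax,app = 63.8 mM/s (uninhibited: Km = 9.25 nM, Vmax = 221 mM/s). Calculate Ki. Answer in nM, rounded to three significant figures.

Uncompetitive: Vmax,app = Vmax/α (and Km,app = Km/α) with α = 1 + [I]/Ki.
α = Vmax/Vmax,app = 221/63.8 = 3.464.
Since α = 1 + [I]/Ki, [I]/Ki = 3.464 − 1 = 2.464 and Ki = 0.137/2.464 = 0.0556 nM.

0.0556 nM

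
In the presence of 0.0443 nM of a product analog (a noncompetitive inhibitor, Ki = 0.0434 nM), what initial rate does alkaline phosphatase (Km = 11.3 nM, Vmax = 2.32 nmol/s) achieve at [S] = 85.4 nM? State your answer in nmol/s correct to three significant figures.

1.01 nmol/s

α = 1 + [I]/Ki = 1 + 0.0443/0.0434 = 2.021.
For a noncompetitive inhibitor, Vmax is reduced to Vmax/α while Km is unchanged: Km,app = 11.3 nM, Vmax,app = 1.15 nmol/s.
v = Vmax,app·[S]/(Km,app + [S]) = 1.15 × 85.4/(11.3 + 85.4) = 1.01 nmol/s.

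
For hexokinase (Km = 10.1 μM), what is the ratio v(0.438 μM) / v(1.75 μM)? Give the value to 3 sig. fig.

0.281

Since Vmax cancels, v₂/v₁ = [S]₂(Km+[S]₁) / [S]₁(Km+[S]₂).
= 0.438×(10.1+1.75) / (1.75×(10.1+0.438)) = 5.190/18.44 = 0.281.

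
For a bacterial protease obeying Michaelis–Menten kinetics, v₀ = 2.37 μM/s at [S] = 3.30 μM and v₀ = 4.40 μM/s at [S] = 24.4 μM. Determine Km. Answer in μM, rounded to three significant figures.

From v = Vmax[S]/(Km+[S]), each point gives Vmax = v(Km+[S])/[S].
Equating: 2.37(Km+3.30)/3.30 = 4.40(Km+24.4)/24.4.
0.7182·Km + 2.37 = 0.1803·Km + 4.40, so (0.7182 − 0.1803)·Km = 4.40 − 2.37.
Km = 2.030/0.5379 = 3.77 μM; then Vmax = 2.37(3.77+3.30)/3.30 = 5.08 μM/s.

3.77 μM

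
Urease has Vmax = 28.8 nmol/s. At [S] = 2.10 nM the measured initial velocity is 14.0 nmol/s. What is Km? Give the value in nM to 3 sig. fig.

2.22 nM

v/Vmax = 14.0/28.8 = 0.4861 = [S]/(Km+[S]).
So Km + [S] = [S]/0.4861 = 4.320 nM, giving Km = 4.320 − 2.10 = 2.22 nM.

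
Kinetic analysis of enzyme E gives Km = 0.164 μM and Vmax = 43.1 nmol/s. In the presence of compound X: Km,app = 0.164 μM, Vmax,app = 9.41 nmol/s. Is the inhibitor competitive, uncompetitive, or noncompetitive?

Vmax decreases (43.1 → 9.41 nmol/s) while Km is unchanged — pure noncompetitive inhibition.

noncompetitive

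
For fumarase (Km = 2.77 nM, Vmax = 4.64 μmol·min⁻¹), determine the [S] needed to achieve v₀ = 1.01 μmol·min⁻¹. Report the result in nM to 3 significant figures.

The required fractional saturation is v/Vmax = 1.01/4.64 = 0.2177.
Then [S]/(Km+[S]) = 0.2177 ⇒ [S] = 2.77 × 0.2177/(1 − 0.2177) = 0.771 nM.

0.771 nM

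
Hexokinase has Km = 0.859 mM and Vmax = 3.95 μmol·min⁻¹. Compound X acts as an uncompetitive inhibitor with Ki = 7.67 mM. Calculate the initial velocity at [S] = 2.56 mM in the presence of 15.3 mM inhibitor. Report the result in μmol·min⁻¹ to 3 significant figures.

1.19 μmol·min⁻¹

α = 1 + [I]/Ki = 1 + 15.3/7.67 = 2.995.
For an uncompetitive inhibitor, both parameters are divided by α, giving Vmax/α and Km/α: Km,app = 0.287 mM, Vmax,app = 1.32 μmol·min⁻¹.
v = Vmax,app·[S]/(Km,app + [S]) = 1.32 × 2.56/(0.287 + 2.56) = 1.19 μmol·min⁻¹.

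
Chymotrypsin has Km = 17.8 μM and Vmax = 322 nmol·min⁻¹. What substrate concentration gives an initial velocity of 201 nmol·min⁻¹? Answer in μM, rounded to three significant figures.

29.6 μM

Rearranging v = Vmax[S]/(Km+[S]) gives [S] = Km·v/(Vmax − v).
[S] = 17.8 × 201 / (322 − 201) = 3578/121.0 = 29.6 μM.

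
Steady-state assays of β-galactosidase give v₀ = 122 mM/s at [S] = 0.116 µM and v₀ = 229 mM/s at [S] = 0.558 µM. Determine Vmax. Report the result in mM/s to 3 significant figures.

297 mM/s

In reciprocal form, 1/v = (Km/Vmax)·(1/[S]) + 1/Vmax. The two points give (1/[S], 1/v) = (8.621, 0.008197) and (1.792, 0.004367).
Slope = (0.008197 − 0.004367)/(8.621 − 1.792) = 0.0005609; intercept = 0.008197 − 0.0005609×8.621 = 0.003362.
Vmax = 1/intercept = 297 mM/s; Km = slope × Vmax = 0.0005609 × 297 = 0.167 µM.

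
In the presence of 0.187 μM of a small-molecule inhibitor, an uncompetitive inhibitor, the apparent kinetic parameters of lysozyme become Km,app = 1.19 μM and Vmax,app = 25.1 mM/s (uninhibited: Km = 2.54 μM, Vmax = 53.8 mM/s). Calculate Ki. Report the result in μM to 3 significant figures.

Uncompetitive: Vmax,app = Vmax/α (and Km,app = Km/α) with α = 1 + [I]/Ki.
α = Vmax/Vmax,app = 53.8/25.1 = 2.143.
Since α = 1 + [I]/Ki, [I]/Ki = 2.143 − 1 = 1.143 and Ki = 0.187/1.143 = 0.164 μM.

0.164 μM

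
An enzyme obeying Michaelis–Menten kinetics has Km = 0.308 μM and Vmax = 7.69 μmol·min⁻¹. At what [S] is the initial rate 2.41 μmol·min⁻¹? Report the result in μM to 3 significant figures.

0.141 μM

Rearranging v = Vmax[S]/(Km+[S]) gives [S] = Km·v/(Vmax − v).
[S] = 0.308 × 2.41 / (7.69 − 2.41) = 0.7423/5.280 = 0.141 μM.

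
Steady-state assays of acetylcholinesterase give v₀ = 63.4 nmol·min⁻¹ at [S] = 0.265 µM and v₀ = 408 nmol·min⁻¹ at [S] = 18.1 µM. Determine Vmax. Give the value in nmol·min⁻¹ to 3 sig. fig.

444 nmol·min⁻¹

From v = Vmax[S]/(Km+[S]), each point gives Vmax = v(Km+[S])/[S].
Equating: 63.4(Km+0.265)/0.265 = 408(Km+18.1)/18.1.
239.2·Km + 63.4 = 22.54·Km + 408, so (239.2 − 22.54)·Km = 408 − 63.4.
Km = 344.6/216.7 = 1.59 µM; then Vmax = 63.4(1.59+0.265)/0.265 = 444 nmol·min⁻¹.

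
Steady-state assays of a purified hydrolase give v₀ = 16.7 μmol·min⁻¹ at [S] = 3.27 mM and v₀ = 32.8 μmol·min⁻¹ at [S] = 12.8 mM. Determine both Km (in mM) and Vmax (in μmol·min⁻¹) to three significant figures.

From v = Vmax[S]/(Km+[S]), each point gives Vmax = v(Km+[S])/[S].
Equating: 16.7(Km+3.27)/3.27 = 32.8(Km+12.8)/12.8.
5.107·Km + 16.7 = 2.562·Km + 32.8, so (5.107 − 2.562)·Km = 32.8 − 16.7.
Km = 16.10/2.545 = 6.33 mM; then Vmax = 16.7(6.33+3.27)/3.27 = 49.0 μmol·min⁻¹.

Km = 6.33 mM; Vmax = 49.0 μmol·min⁻¹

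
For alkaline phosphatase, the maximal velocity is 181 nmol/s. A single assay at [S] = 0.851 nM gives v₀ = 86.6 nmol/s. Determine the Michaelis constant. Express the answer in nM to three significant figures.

From v = Vmax[S]/(Km+[S]), Km = [S](Vmax − v)/v.
Km = 0.851 × (181 − 86.6) / 86.6 = 80.33/86.6 = 0.928 nM.

0.928 nM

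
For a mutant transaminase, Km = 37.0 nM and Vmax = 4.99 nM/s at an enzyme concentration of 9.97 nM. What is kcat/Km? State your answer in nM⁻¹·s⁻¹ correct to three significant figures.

0.0135 nM⁻¹·s⁻¹

kcat = Vmax/[E]total = 4.99/9.97 = 0.501 s⁻¹.
kcat/Km = 0.501/37.0 = 0.0135 nM⁻¹·s⁻¹.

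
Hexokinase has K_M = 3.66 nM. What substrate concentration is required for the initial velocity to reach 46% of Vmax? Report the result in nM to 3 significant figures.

v/Vmax = [S]/(Km+[S]) = 0.46, so [S] = Km·0.46/(1 − 0.46) = 3.66 × 0.8519.
[S] = 3.12 nM.

3.12 nM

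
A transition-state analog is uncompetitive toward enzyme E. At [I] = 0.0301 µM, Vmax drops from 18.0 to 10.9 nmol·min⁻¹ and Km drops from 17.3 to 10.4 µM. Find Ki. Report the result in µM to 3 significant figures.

Uncompetitive: Vmax,app = Vmax/α (and Km,app = Km/α) with α = 1 + [I]/Ki.
α = Vmax/Vmax,app = 18.0/10.9 = 1.651.
Since α = 1 + [I]/Ki, [I]/Ki = 1.651 − 1 = 0.6514 and Ki = 0.0301/0.6514 = 0.0462 µM.

0.0462 µM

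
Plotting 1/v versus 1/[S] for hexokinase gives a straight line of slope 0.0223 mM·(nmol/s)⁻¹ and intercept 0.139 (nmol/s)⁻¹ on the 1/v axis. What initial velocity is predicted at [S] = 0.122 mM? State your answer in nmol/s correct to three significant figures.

3.11 nmol/s

The y-intercept is 1/Vmax, so Vmax = 1/0.139 = 7.19 nmol/s.
The slope is Km/Vmax, so Km = 0.0223 × 7.19 = 0.160 mM.
Then v = 7.19 × 0.122/(0.160 + 0.122) = 3.11 nmol/s.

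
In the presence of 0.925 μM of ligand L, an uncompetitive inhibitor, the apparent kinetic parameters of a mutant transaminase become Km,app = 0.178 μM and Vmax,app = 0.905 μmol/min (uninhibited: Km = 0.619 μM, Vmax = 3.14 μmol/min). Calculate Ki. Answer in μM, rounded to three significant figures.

0.375 μM

Uncompetitive: Vmax,app = Vmax/α (and Km,app = Km/α) with α = 1 + [I]/Ki.
α = Vmax/Vmax,app = 3.14/0.905 = 3.470.
Since α = 1 + [I]/Ki, [I]/Ki = 3.470 − 1 = 2.470 and Ki = 0.925/2.470 = 0.375 μM.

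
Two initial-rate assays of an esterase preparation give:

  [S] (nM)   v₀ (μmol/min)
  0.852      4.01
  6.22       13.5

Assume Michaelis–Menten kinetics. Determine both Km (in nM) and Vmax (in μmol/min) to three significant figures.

Km = 3.74 nM; Vmax = 21.6 μmol/min

In reciprocal form, 1/v = (Km/Vmax)·(1/[S]) + 1/Vmax. The two points give (1/[S], 1/v) = (1.174, 0.2494) and (0.1608, 0.07407).
Slope = (0.2494 − 0.07407)/(1.174 − 0.1608) = 0.1731; intercept = 0.2494 − 0.1731×1.174 = 0.04625.
Vmax = 1/intercept = 21.6 μmol/min; Km = slope × Vmax = 0.1731 × 21.6 = 3.74 nM.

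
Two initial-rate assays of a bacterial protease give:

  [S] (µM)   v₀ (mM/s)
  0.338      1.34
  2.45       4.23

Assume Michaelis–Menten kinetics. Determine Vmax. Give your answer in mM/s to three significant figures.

From v = Vmax[S]/(Km+[S]), each point gives Vmax = v(Km+[S])/[S].
Equating: 1.34(Km+0.338)/0.338 = 4.23(Km+2.45)/2.45.
3.964·Km + 1.34 = 1.727·Km + 4.23, so (3.964 − 1.727)·Km = 4.23 − 1.34.
Km = 2.890/2.238 = 1.29 µM; then Vmax = 1.34(1.29+0.338)/0.338 = 6.46 mM/s.

6.46 mM/s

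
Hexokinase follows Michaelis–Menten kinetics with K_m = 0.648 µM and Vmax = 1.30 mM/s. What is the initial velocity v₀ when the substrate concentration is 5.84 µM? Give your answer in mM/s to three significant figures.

[S]/(Km+[S]) = 5.84/6.488 = 0.9001, the fractional saturation.
v = 0.9001 × Vmax = 0.9001 × 1.30 = 1.17 mM/s.

1.17 mM/s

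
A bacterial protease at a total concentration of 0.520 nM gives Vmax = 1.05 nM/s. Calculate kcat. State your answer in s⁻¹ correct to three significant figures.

kcat = Vmax/[E]total = 1.05 nM/s / 0.520 nM = 2.02 s⁻¹.

2.02 s⁻¹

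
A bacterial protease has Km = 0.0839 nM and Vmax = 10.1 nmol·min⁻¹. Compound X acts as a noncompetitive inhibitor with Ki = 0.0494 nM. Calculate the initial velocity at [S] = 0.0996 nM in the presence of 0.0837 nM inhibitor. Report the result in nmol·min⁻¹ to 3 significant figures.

α = 1 + [I]/Ki = 1 + 0.0837/0.0494 = 2.694.
For a noncompetitive inhibitor, Vmax is reduced to Vmax/α while Km is unchanged: Km,app = 0.0839 nM, Vmax,app = 3.75 nmol·min⁻¹.
v = Vmax,app·[S]/(Km,app + [S]) = 3.75 × 0.0996/(0.0839 + 0.0996) = 2.03 nmol·min⁻¹.

2.03 nmol·min⁻¹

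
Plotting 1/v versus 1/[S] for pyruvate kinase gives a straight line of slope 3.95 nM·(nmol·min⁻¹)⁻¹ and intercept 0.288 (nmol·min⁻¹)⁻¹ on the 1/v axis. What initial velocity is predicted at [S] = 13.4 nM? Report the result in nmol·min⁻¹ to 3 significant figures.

1.72 nmol·min⁻¹

The y-intercept is 1/Vmax, so Vmax = 1/0.288 = 3.47 nmol·min⁻¹.
The slope is Km/Vmax, so Km = 3.95 × 3.47 = 13.7 nM.
Then v = 3.47 × 13.4/(13.7 + 13.4) = 1.72 nmol·min⁻¹.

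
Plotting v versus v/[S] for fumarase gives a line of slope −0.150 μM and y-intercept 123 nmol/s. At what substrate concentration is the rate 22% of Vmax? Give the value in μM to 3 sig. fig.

The Eadie–Hofstee slope gives Km = 0.150 μM (slope = −Km).
v/Vmax = [S]/(Km+[S]) = 0.22 ⇒ [S] = Km·0.22/(1−0.22) = 0.150 × 0.2821 = 0.0423 μM.

0.0423 μM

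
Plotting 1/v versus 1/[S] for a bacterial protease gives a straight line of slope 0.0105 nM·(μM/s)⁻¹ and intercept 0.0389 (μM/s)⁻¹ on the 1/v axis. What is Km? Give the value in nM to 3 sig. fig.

0.270 nM

y-intercept = 1/Vmax ⇒ Vmax = 25.7 μM/s; slope = Km/Vmax ⇒ Km = slope × Vmax.
Km = 0.0105 × 25.7 = 0.270 nM.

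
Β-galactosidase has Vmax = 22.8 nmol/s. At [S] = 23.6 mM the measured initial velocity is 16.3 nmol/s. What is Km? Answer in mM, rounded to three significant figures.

v/Vmax = 16.3/22.8 = 0.7149 = [S]/(Km+[S]).
So Km + [S] = [S]/0.7149 = 33.01 mM, giving Km = 33.01 − 23.6 = 9.41 mM.

9.41 mM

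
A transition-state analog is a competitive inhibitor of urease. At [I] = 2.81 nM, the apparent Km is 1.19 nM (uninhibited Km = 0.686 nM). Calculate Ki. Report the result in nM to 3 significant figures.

Competitive: Km,app = α·Km with α = 1 + [I]/Ki.
α = Km,app/Km = 1.19/0.686 = 1.735.
Ki = [I]/(α − 1) = 2.81/0.7347 = 3.82 nM.

3.82 nM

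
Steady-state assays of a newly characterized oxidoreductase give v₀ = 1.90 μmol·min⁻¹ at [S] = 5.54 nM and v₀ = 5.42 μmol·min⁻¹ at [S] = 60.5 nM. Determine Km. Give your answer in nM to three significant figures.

13.9 nM

In reciprocal form, 1/v = (Km/Vmax)·(1/[S]) + 1/Vmax. The two points give (1/[S], 1/v) = (0.1805, 0.5263) and (0.01653, 0.1845).
Slope = (0.5263 − 0.1845)/(0.1805 − 0.01653) = 2.085; intercept = 0.5263 − 2.085×0.1805 = 0.1500.
Vmax = 1/intercept = 6.66 μmol·min⁻¹; Km = slope × Vmax = 2.085 × 6.66 = 13.9 nM.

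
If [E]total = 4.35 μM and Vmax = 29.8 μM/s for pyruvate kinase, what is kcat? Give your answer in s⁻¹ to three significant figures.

kcat = Vmax/[E]total = 29.8 μM/s / 4.35 μM = 6.85 s⁻¹.

6.85 s⁻¹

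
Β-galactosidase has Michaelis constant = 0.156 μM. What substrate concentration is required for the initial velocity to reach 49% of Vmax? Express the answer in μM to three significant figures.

v/Vmax = [S]/(Km+[S]) = 0.49, so [S] = Km·0.49/(1 − 0.49) = 0.156 × 0.9608.
[S] = 0.150 μM.

0.150 μM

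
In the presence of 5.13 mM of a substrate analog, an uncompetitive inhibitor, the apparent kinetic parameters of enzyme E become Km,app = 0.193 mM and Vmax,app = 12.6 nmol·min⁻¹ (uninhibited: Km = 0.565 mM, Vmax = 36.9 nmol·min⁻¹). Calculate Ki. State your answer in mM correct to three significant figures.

2.66 mM

Uncompetitive: Vmax,app = Vmax/α (and Km,app = Km/α) with α = 1 + [I]/Ki.
α = Vmax/Vmax,app = 36.9/12.6 = 2.929.
Since α = 1 + [I]/Ki, [I]/Ki = 2.929 − 1 = 1.929 and Ki = 5.13/1.929 = 2.66 mM.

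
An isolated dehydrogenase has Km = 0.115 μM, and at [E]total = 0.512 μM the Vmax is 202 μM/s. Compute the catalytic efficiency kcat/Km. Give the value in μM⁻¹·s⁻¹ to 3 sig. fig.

3430 μM⁻¹·s⁻¹

kcat = Vmax/[E]total = 202/0.512 = 395 s⁻¹.
kcat/Km = 395/0.115 = 3430 μM⁻¹·s⁻¹.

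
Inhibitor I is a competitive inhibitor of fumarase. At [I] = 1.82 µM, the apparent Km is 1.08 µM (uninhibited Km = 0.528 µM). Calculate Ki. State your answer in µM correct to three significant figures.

Competitive: Km,app = α·Km with α = 1 + [I]/Ki.
α = Km,app/Km = 1.08/0.528 = 2.045.
Since α = 1 + [I]/Ki, [I]/Ki = 2.045 − 1 = 1.045 and Ki = 1.82/1.045 = 1.74 µM.

1.74 µM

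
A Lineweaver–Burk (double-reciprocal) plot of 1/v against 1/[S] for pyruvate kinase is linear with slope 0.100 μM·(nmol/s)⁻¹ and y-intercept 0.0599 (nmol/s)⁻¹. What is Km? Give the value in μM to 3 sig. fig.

y-intercept = 1/Vmax ⇒ Vmax = 16.7 nmol/s; slope = Km/Vmax ⇒ Km = slope × Vmax.
Km = 0.100 × 16.7 = 1.67 μM.

1.67 μM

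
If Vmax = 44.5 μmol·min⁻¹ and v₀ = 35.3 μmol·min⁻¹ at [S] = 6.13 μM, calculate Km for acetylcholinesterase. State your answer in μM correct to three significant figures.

v/Vmax = 35.3/44.5 = 0.7933 = [S]/(Km+[S]).
So Km + [S] = [S]/0.7933 = 7.728 μM, giving Km = 7.728 − 6.13 = 1.60 μM.

1.60 μM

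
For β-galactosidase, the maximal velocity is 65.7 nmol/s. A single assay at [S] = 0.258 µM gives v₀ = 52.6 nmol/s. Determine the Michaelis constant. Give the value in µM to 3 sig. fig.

v/Vmax = 52.6/65.7 = 0.8006 = [S]/(Km+[S]).
So Km + [S] = [S]/0.8006 = 0.3223 µM, giving Km = 0.3223 − 0.258 = 0.0643 µM.

0.0643 µM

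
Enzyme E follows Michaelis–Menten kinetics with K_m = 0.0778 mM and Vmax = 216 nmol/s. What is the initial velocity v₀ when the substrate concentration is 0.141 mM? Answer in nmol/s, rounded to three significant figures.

139 nmol/s

[S]/(Km+[S]) = 0.141/0.2188 = 0.6444, the fractional saturation.
v = 0.6444 × Vmax = 0.6444 × 216 = 139 nmol/s.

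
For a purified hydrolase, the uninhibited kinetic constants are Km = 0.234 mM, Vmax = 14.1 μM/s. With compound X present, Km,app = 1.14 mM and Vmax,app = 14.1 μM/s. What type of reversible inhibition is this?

Km increases (0.234 → 1.14 mM) while Vmax is unchanged — the hallmark of competitive inhibition.

competitive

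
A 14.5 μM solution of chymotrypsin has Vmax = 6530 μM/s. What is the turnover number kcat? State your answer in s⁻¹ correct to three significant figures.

450 s⁻¹

kcat = Vmax/[E]total = 6530 μM/s / 14.5 μM = 450 s⁻¹.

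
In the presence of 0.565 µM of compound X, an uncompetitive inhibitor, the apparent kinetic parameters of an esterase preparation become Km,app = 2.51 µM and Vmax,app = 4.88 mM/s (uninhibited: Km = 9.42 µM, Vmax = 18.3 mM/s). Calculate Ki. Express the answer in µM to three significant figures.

Uncompetitive: Vmax,app = Vmax/α (and Km,app = Km/α) with α = 1 + [I]/Ki.
α = Vmax/Vmax,app = 18.3/4.88 = 3.750.
Since α = 1 + [I]/Ki, [I]/Ki = 3.750 − 1 = 2.750 and Ki = 0.565/2.750 = 0.205 µM.

0.205 µM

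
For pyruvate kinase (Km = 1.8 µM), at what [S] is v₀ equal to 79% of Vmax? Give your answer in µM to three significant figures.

v/Vmax = [S]/(Km+[S]) = 0.79, so [S] = Km·0.79/(1 − 0.79) = 1.8 × 3.762.
[S] = 6.77 µM.

6.77 µM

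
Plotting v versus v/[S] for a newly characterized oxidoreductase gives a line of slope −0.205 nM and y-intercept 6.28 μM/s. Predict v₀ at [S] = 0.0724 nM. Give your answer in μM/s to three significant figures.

In the Eadie–Hofstee form v = Vmax − Km·(v/[S]), the slope is −Km and the intercept is Vmax, so Km = 0.205 nM and Vmax = 6.28 μM/s.
v = 6.28 × 0.0724/(0.205 + 0.0724) = 1.64 μM/s.

1.64 μM/s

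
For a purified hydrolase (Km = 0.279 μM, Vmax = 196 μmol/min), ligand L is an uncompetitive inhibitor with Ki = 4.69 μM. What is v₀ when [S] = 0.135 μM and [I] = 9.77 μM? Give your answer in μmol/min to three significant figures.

38.1 μmol/min

α = 1 + [I]/Ki = 1 + 9.77/4.69 = 3.083.
For an uncompetitive inhibitor, both parameters are divided by α, giving Vmax/α and Km/α: Km,app = 0.0905 μM, Vmax,app = 63.6 μmol/min.
v = Vmax,app·[S]/(Km,app + [S]) = 63.6 × 0.135/(0.0905 + 0.135) = 38.1 μmol/min.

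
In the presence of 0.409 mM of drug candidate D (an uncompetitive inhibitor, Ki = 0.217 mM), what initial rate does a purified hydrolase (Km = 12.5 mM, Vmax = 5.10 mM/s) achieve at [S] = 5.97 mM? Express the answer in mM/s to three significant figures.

1.02 mM/s

α = 1 + [I]/Ki = 1 + 0.409/0.217 = 2.885.
For an uncompetitive inhibitor, both parameters are divided by α, giving Vmax/α and Km/α: Km,app = 4.33 mM, Vmax,app = 1.77 mM/s.
v = Vmax,app·[S]/(Km,app + [S]) = 1.77 × 5.97/(4.33 + 5.97) = 1.02 mM/s.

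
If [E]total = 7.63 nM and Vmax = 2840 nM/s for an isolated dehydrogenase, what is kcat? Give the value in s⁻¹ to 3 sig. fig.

kcat = Vmax/[E]total = 2840 nM/s / 7.63 nM = 372 s⁻¹.

372 s⁻¹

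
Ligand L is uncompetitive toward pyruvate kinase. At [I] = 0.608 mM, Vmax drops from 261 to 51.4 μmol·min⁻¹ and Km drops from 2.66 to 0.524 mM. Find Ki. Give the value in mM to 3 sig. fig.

0.149 mM

Uncompetitive: Vmax,app = Vmax/α (and Km,app = Km/α) with α = 1 + [I]/Ki.
α = Vmax/Vmax,app = 261/51.4 = 5.078.
Since α = 1 + [I]/Ki, [I]/Ki = 5.078 − 1 = 4.078 and Ki = 0.608/4.078 = 0.149 mM.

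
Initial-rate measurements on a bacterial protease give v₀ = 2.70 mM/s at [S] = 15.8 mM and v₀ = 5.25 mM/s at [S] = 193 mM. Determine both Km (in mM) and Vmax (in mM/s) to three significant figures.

From v = Vmax[S]/(Km+[S]), each point gives Vmax = v(Km+[S])/[S].
Equating: 2.70(Km+15.8)/15.8 = 5.25(Km+193)/193.
0.1709·Km + 2.70 = 0.02720·Km + 5.25, so (0.1709 − 0.02720)·Km = 5.25 − 2.70.
Km = 2.550/0.1437 = 17.7 mM; then Vmax = 2.70(17.7+15.8)/15.8 = 5.73 mM/s.

Km = 17.7 mM; Vmax = 5.73 mM/s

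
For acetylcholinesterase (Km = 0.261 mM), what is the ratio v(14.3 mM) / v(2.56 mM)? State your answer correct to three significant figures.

Since Vmax cancels, v₂/v₁ = [S]₂(Km+[S]₁) / [S]₁(Km+[S]₂).
= 14.3×(0.261+2.56) / (2.56×(0.261+14.3)) = 40.34/37.28 = 1.08.

1.08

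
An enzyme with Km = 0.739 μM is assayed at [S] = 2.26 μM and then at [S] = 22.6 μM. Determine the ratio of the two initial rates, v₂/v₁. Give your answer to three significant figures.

1.28

The fractional saturations are [S]/(Km+[S]) = 2.26/2.999 = 0.7536 and 22.6/23.34 = 0.9683.
v₂/v₁ is just their ratio: 0.9683/0.7536 = 1.28.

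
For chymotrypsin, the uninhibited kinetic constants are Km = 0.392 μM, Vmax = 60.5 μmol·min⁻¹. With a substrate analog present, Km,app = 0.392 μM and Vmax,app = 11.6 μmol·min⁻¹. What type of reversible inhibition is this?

noncompetitive

Vmax decreases (60.5 → 11.6 μmol·min⁻¹) while Km is unchanged — pure noncompetitive inhibition.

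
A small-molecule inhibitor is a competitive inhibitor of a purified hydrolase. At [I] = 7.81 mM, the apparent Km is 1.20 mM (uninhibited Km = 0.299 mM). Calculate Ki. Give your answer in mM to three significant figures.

Competitive: Km,app = α·Km with α = 1 + [I]/Ki.
α = Km,app/Km = 1.20/0.299 = 4.013.
Ki = [I]/(α − 1) = 7.81/3.013 = 2.59 mM.

2.59 mM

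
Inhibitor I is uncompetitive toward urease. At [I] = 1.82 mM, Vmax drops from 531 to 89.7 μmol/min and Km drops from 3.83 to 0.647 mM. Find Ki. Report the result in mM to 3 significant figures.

0.370 mM

Uncompetitive: Vmax,app = Vmax/α (and Km,app = Km/α) with α = 1 + [I]/Ki.
α = Vmax/Vmax,app = 531/89.7 = 5.920.
Ki = [I]/(α − 1) = 1.82/4.920 = 0.370 mM.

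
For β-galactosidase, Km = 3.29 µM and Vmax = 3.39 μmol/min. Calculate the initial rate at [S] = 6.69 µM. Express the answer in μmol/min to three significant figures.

2.27 μmol/min

v = Vmax·[S]/(Km + [S]) = 3.39 × 6.69 / (3.29 + 6.69)
  = 22.68 / 9.980 = 2.27 μmol/min.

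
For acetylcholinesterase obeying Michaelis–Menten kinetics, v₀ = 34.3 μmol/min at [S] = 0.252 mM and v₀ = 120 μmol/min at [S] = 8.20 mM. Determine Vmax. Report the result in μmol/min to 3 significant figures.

130 μmol/min

From v = Vmax[S]/(Km+[S]), each point gives Vmax = v(Km+[S])/[S].
Equating: 34.3(Km+0.252)/0.252 = 120(Km+8.20)/8.20.
136.1·Km + 34.3 = 14.63·Km + 120, so (136.1 − 14.63)·Km = 120 − 34.3.
Km = 85.70/121.5 = 0.705 mM; then Vmax = 34.3(0.705+0.252)/0.252 = 130 μmol/min.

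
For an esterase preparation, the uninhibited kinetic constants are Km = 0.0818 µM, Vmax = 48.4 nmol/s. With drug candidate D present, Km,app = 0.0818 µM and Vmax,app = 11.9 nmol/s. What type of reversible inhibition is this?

noncompetitive

Vmax decreases (48.4 → 11.9 nmol/s) while Km is unchanged — pure noncompetitive inhibition.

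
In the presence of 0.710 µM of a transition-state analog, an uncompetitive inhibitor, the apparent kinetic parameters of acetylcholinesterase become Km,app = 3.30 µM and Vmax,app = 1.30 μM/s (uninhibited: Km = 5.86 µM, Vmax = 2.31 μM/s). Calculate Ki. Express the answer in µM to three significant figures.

Uncompetitive: Vmax,app = Vmax/α (and Km,app = Km/α) with α = 1 + [I]/Ki.
α = Vmax/Vmax,app = 2.31/1.30 = 1.777.
Since α = 1 + [I]/Ki, [I]/Ki = 1.777 − 1 = 0.7769 and Ki = 0.710/0.7769 = 0.914 µM.

0.914 µM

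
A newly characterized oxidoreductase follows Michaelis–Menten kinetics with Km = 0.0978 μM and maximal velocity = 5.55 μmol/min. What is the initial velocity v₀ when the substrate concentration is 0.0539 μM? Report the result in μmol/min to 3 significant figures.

1.97 μmol/min

[S]/(Km+[S]) = 0.0539/0.1517 = 0.3553, the fractional saturation.
v = 0.3553 × Vmax = 0.3553 × 5.55 = 1.97 μmol/min.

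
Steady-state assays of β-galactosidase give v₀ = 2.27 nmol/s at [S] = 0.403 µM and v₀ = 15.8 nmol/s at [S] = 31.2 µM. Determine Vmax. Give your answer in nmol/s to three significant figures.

From v = Vmax[S]/(Km+[S]), each point gives Vmax = v(Km+[S])/[S].
Equating: 2.27(Km+0.403)/0.403 = 15.8(Km+31.2)/31.2.
5.633·Km + 2.27 = 0.5064·Km + 15.8, so (5.633 − 0.5064)·Km = 15.8 − 2.27.
Km = 13.53/5.126 = 2.64 µM; then Vmax = 2.27(2.64+0.403)/0.403 = 17.1 nmol/s.

17.1 nmol/s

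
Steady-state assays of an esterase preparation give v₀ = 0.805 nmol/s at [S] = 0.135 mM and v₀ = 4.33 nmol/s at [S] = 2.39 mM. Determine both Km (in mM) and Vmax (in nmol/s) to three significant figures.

Km = 0.849 mM; Vmax = 5.87 nmol/s

In reciprocal form, 1/v = (Km/Vmax)·(1/[S]) + 1/Vmax. The two points give (1/[S], 1/v) = (7.407, 1.242) and (0.4184, 0.2309).
Slope = (1.242 − 0.2309)/(7.407 − 0.4184) = 0.1447; intercept = 1.242 − 0.1447×7.407 = 0.1704.
Vmax = 1/intercept = 5.87 nmol/s; Km = slope × Vmax = 0.1447 × 5.87 = 0.849 mM.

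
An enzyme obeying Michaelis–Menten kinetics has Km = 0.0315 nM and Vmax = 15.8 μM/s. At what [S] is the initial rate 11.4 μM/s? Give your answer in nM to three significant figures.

Rearranging v = Vmax[S]/(Km+[S]) gives [S] = Km·v/(Vmax − v).
[S] = 0.0315 × 11.4 / (15.8 − 11.4) = 0.3591/4.400 = 0.0816 nM.

0.0816 nM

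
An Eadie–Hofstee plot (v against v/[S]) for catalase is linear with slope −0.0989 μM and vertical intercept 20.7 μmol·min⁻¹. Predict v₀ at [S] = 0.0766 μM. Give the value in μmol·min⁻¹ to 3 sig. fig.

In the Eadie–Hofstee form v = Vmax − Km·(v/[S]), the slope is −Km and the intercept is Vmax, so Km = 0.0989 μM and Vmax = 20.7 μmol·min⁻¹.
v = 20.7 × 0.0766/(0.0989 + 0.0766) = 9.03 μmol·min⁻¹.

9.03 μmol·min⁻¹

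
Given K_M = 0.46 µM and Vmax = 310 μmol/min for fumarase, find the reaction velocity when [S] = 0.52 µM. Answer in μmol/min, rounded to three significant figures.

[S]/(Km+[S]) = 0.52/0.9800 = 0.5306, the fractional saturation.
v = 0.5306 × Vmax = 0.5306 × 310 = 164 μmol/min.

164 μmol/min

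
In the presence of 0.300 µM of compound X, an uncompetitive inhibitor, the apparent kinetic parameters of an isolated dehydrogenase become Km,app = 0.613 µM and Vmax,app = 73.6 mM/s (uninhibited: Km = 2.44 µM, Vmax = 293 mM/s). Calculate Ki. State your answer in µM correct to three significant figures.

0.101 µM

Uncompetitive: Vmax,app = Vmax/α (and Km,app = Km/α) with α = 1 + [I]/Ki.
α = Vmax/Vmax,app = 293/73.6 = 3.981.
Ki = [I]/(α − 1) = 0.300/2.981 = 0.101 µM.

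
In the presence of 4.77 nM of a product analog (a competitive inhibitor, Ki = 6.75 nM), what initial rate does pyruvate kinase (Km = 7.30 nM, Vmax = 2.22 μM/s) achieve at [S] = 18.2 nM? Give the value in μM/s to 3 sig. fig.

1.32 μM/s

α = 1 + [I]/Ki = 1 + 4.77/6.75 = 1.707.
For a competitive inhibitor, Vmax is unchanged and the apparent Km becomes α·Km: Km,app = 12.5 nM, Vmax,app = 2.22 μM/s.
v = Vmax,app·[S]/(Km,app + [S]) = 2.22 × 18.2/(12.5 + 18.2) = 1.32 μM/s.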